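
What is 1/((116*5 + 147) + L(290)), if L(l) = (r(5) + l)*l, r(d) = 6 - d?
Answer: 1/85117 ≈ 1.1749e-5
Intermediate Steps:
L(l) = l*(1 + l) (L(l) = ((6 - 1*5) + l)*l = ((6 - 5) + l)*l = (1 + l)*l = l*(1 + l))
1/((116*5 + 147) + L(290)) = 1/((116*5 + 147) + 290*(1 + 290)) = 1/((580 + 147) + 290*291) = 1/(727 + 84390) = 1/85117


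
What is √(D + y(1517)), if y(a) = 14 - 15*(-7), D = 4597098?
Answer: √4597217 ≈ 2144.1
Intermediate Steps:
y(a) = 119 (y(a) = 14 + 105 = 119)
√(D + y(1517)) = √(4597098 + 119) = √4597217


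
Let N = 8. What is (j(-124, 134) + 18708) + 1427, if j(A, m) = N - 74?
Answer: 20069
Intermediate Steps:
j(A, m) = -66 (j(A, m) = 8 - 74 = -66)
(j(-124, 134) + 18708) + 1427 = (-66 + 18708) + 1427 = 18642 + 1427 = 20069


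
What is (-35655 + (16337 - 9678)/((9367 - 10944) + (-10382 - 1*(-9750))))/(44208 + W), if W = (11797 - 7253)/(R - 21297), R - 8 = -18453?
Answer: -782604968267/970253432632 ≈ -0.80660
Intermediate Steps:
R = -18445 (R = 8 - 18453 = -18445)
W = -2272/19871 (W = (11797 - 7253)/(-18445 - 21297) = 4544/(-39742) = 4544*(-1/39742) = -2272/19871 ≈ -0.11434)
(-35655 + (16337 - 9678)/((9367 - 10944) + (-10382 - 1*(-9750))))/(44208 + W) = (-35655 + (16337 - 9678)/((9367 - 10944) + (-10382 - 1*(-9750))))/(44208 - 2272/19871) = (-35655 + 6659/(-1577 + (-10382 + 9750)))/(878454896/19871) = (-35655 + 6659/(-1577 - 632))*(19871/878454896) = (-35655 + 6659/(-2209))*(19871/878454896) = (-35655 + 6659*(-1/2209))*(19871/878454896) = (-35655 - 6659/2209)*(19871/878454896) = -78768554/2209*19871/878454896 = -782604968267/970253432632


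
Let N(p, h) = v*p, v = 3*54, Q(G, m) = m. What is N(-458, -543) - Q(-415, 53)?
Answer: -74249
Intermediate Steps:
v = 162
N(p, h) = 162*p
N(-458, -543) - Q(-415, 53) = 162*(-458) - 1*53 = -74196 - 53 = -74249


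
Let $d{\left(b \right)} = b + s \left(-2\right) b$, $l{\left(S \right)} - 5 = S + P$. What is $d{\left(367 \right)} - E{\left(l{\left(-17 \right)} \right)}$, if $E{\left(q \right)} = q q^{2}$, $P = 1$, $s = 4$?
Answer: $-1238$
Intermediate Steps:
$l{\left(S \right)} = 6 + S$ ($l{\left(S \right)} = 5 + \left(S + 1\right) = 5 + \left(1 + S\right) = 6 + S$)
$d{\left(b \right)} = - 7 b$ ($d{\left(b \right)} = b + 4 \left(-2\right) b = b - 8 b = - 7 b$)
$E{\left(q \right)} = q^{3}$
$d{\left(367 \right)} - E{\left(l{\left(-17 \right)} \right)} = \left(-7\right) 367 - \left(6 - 17\right)^{3} = -2569 - \left(-11\right)^{3} = -2569 - -1331 = -2569 + 1331 = -1238$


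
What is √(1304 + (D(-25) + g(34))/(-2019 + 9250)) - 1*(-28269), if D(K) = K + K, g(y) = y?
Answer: 28269 + 2*√17045650762/7231 ≈ 28305.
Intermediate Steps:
D(K) = 2*K
√(1304 + (D(-25) + g(34))/(-2019 + 9250)) - 1*(-28269) = √(1304 + (2*(-25) + 34)/(-2019 + 9250)) - 1*(-28269) = √(1304 + (-50 + 34)/7231) + 28269 = √(1304 - 16*1/7231) + 28269 = √(1304 - 16/7231) + 28269 = √(9429208/7231) + 28269 = 2*√17045650762/7231 + 28269 = 28269 + 2*√17045650762/7231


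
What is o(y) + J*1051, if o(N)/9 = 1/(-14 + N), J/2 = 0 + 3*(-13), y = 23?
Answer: -81977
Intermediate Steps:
J = -78 (J = 2*(0 + 3*(-13)) = 2*(0 - 39) = 2*(-39) = -78)
o(N) = 9/(-14 + N)
o(y) + J*1051 = 9/(-14 + 23) - 78*1051 = 9/9 - 81978 = 9*(⅑) - 81978 = 1 - 81978 = -81977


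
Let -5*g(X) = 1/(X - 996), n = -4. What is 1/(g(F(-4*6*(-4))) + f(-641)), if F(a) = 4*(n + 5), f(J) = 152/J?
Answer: -3179360/753279 ≈ -4.2207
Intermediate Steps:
F(a) = 4 (F(a) = 4*(-4 + 5) = 4*1 = 4)
g(X) = -1/(5*(-996 + X)) (g(X) = -1/(5*(X - 996)) = -1/(5*(-996 + X)))
1/(g(F(-4*6*(-4))) + f(-641)) = 1/(-1/(-4980 + 5*4) + 152/(-641)) = 1/(-1/(-4980 + 20) + 152*(-1/641)) = 1/(-1/(-4960) - 152/641) = 1/(-1*(-1/4960) - 152/641) = 1/(1/4960 - 152/641) = 1/(-753279/3179360) = -3179360/753279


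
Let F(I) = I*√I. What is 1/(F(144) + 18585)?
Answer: 1/20313 ≈ 4.9230e-5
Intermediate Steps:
F(I) = I^(3/2)
1/(F(144) + 18585) = 1/(144^(3/2) + 18585) = 1/(1728 + 18585) = 1/20313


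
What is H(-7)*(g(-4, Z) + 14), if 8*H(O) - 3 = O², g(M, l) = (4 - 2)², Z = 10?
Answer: 117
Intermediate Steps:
g(M, l) = 4 (g(M, l) = 2² = 4)
H(O) = 3/8 + O²/8
H(-7)*(g(-4, Z) + 14) = (3/8 + (⅛)*(-7)²)*(4 + 14) = (3/8 + (⅛)*49)*18 = (3/8 + 49/8)*18 = (13/2)*18 = 117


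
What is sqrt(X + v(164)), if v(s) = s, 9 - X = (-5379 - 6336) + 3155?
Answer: sqrt(8733) ≈ 93.451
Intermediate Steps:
X = 8569 (X = 9 - ((-5379 - 6336) + 3155) = 9 - (-11715 + 3155) = 9 - 1*(-8560) = 9 + 8560 = 8569)
sqrt(X + v(164)) = sqrt(8569 + 164) = sqrt(8733)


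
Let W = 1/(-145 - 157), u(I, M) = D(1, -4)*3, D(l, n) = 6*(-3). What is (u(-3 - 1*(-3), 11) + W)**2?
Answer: 265983481/91204 ≈ 2916.4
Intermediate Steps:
D(l, n) = -18
u(I, M) = -54 (u(I, M) = -18*3 = -54)
W = -1/302 (W = 1/(-302) = -1/302 ≈ -0.0033113)
(u(-3 - 1*(-3), 11) + W)**2 = (-54 - 1/302)**2 = (-16309/302)**2 = 265983481/91204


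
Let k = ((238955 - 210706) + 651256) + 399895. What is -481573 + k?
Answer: 597827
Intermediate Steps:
k = 1079400 (k = (28249 + 651256) + 399895 = 679505 + 399895 = 1079400)
-481573 + k = -481573 + 1079400 = 597827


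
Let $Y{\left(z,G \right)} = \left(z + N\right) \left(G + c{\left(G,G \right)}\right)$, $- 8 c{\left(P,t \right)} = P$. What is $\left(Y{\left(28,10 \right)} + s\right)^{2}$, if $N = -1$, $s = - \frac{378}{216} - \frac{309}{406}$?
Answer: $\frac{2251407601}{41209} \approx 54634.0$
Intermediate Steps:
$s = - \frac{2039}{812}$ ($s = \left(-378\right) \frac{1}{216} - \frac{309}{406} = - \frac{7}{4} - \frac{309}{406} = - \frac{2039}{812} \approx -2.5111$)
$c{\left(P,t \right)} = - \frac{P}{8}$
$Y{\left(z,G \right)} = \frac{7 G \left(-1 + z\right)}{8}$ ($Y{\left(z,G \right)} = \left(z - 1\right) \left(G - \frac{G}{8}\right) = \left(-1 + z\right) \frac{7 G}{8} = \frac{7 G \left(-1 + z\right)}{8}$)
$\left(Y{\left(28,10 \right)} + s\right)^{2} = \left(\frac{7}{8} \cdot 10 \left(-1 + 28\right) - \frac{2039}{812}\right)^{2} = \left(\frac{7}{8} \cdot 10 \cdot 27 - \frac{2039}{812}\right)^{2} = \left(\frac{945}{4} - \frac{2039}{812}\right)^{2} = \left(\frac{47449}{203}\right)^{2} = \frac{2251407601}{41209}$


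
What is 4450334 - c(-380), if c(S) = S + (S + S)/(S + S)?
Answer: 4450713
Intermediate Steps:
c(S) = 1 + S (c(S) = S + (2*S)/((2*S)) = S + (2*S)*(1/(2*S)) = S + 1 = 1 + S)
4450334 - c(-380) = 4450334 - (1 - 380) = 4450334 - 1*(-379) = 4450334 + 379 = 4450713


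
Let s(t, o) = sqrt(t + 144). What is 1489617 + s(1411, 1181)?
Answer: 1489617 + sqrt(1555) ≈ 1.4897e+6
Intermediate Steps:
s(t, o) = sqrt(144 + t)
1489617 + s(1411, 1181) = 1489617 + sqrt(144 + 1411) = 1489617 + sqrt(1555)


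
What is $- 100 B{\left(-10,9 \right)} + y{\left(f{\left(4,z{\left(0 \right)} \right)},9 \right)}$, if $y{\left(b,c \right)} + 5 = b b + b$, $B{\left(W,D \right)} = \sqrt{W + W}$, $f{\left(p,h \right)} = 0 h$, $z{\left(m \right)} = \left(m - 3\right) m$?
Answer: $-5 - 200 i \sqrt{5} \approx -5.0 - 447.21 i$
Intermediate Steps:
$z{\left(m \right)} = m \left(-3 + m\right)$ ($z{\left(m \right)} = \left(-3 + m\right) m = m \left(-3 + m\right)$)
$f{\left(p,h \right)} = 0$
$B{\left(W,D \right)} = \sqrt{2} \sqrt{W}$ ($B{\left(W,D \right)} = \sqrt{2 W} = \sqrt{2} \sqrt{W}$)
$y{\left(b,c \right)} = -5 + b + b^{2}$ ($y{\left(b,c \right)} = -5 + \left(b b + b\right) = -5 + \left(b^{2} + b\right) = -5 + \left(b + b^{2}\right) = -5 + b + b^{2}$)
$- 100 B{\left(-10,9 \right)} + y{\left(f{\left(4,z{\left(0 \right)} \right)},9 \right)} = - 100 \sqrt{2} \sqrt{-10} + \left(-5 + 0 + 0^{2}\right) = - 100 \sqrt{2} i \sqrt{10} + \left(-5 + 0 + 0\right) = - 100 \cdot 2 i \sqrt{5} - 5 = - 200 i \sqrt{5} - 5 = -5 - 200 i \sqrt{5}$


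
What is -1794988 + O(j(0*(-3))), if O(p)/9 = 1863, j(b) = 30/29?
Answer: -1778221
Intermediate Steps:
j(b) = 30/29 (j(b) = 30*(1/29) = 30/29)
O(p) = 16767 (O(p) = 9*1863 = 16767)
-1794988 + O(j(0*(-3))) = -1794988 + 16767 = -1778221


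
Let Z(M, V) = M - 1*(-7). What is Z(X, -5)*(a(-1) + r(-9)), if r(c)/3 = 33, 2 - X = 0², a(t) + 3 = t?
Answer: 855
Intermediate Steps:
a(t) = -3 + t
X = 2 (X = 2 - 1*0² = 2 - 1*0 = 2 + 0 = 2)
r(c) = 99 (r(c) = 3*33 = 99)
Z(M, V) = 7 + M (Z(M, V) = M + 7 = 7 + M)
Z(X, -5)*(a(-1) + r(-9)) = (7 + 2)*((-3 - 1) + 99) = 9*(-4 + 99) = 9*95 = 855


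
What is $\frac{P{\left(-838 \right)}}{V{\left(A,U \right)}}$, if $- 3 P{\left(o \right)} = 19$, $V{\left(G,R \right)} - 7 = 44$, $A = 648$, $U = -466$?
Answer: $- \frac{19}{153} \approx -0.12418$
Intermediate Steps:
$V{\left(G,R \right)} = 51$ ($V{\left(G,R \right)} = 7 + 44 = 51$)
$P{\left(o \right)} = - \frac{19}{3}$ ($P{\left(o \right)} = \left(- \frac{1}{3}\right) 19 = - \frac{19}{3}$)
$\frac{P{\left(-838 \right)}}{V{\left(A,U \right)}} = - \frac{19}{3 \cdot 51} = \left(- \frac{19}{3}\right) \frac{1}{51} = - \frac{19}{153}$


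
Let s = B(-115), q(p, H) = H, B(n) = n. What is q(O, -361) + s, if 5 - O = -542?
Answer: -476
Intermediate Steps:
O = 547 (O = 5 - 1*(-542) = 5 + 542 = 547)
s = -115
q(O, -361) + s = -361 - 115 = -476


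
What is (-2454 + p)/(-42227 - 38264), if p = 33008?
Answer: -30554/80491 ≈ -0.37960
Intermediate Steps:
(-2454 + p)/(-42227 - 38264) = (-2454 + 33008)/(-42227 - 38264) = 30554/(-80491) = 30554*(-1/80491) = -30554/80491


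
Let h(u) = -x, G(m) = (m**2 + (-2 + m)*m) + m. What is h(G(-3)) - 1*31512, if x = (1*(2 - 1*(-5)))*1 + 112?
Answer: -31631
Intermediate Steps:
x = 119 (x = (1*(2 + 5))*1 + 112 = (1*7)*1 + 112 = 7*1 + 112 = 7 + 112 = 119)
G(m) = m + m**2 + m*(-2 + m) (G(m) = (m**2 + m*(-2 + m)) + m = m + m**2 + m*(-2 + m))
h(u) = -119 (h(u) = -1*119 = -119)
h(G(-3)) - 1*31512 = -119 - 1*31512 = -119 - 31512 = -31631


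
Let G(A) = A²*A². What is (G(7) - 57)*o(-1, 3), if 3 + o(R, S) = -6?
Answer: -21096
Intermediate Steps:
o(R, S) = -9 (o(R, S) = -3 - 6 = -9)
G(A) = A⁴
(G(7) - 57)*o(-1, 3) = (7⁴ - 57)*(-9) = (2401 - 57)*(-9) = 2344*(-9) = -21096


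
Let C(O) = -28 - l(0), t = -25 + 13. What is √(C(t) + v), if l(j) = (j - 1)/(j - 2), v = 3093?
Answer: 3*√1362/2 ≈ 55.358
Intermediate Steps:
t = -12
l(j) = (-1 + j)/(-2 + j)
C(O) = -57/2 (C(O) = -28 - (-1 + 0)/(-2 + 0) = -28 - (-1)/(-2) = -28 - (-1)*(-1)/2 = -28 - 1*½ = -28 - ½ = -57/2)
√(C(t) + v) = √(-57/2 + 3093) = √(6129/2) = 3*√1362/2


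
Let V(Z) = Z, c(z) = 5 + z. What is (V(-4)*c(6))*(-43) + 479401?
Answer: 481293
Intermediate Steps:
(V(-4)*c(6))*(-43) + 479401 = -4*(5 + 6)*(-43) + 479401 = -4*11*(-43) + 479401 = -44*(-43) + 479401 = 1892 + 479401 = 481293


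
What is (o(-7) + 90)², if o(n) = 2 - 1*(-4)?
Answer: 9216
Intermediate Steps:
o(n) = 6 (o(n) = 2 + 4 = 6)
(o(-7) + 90)² = (6 + 90)² = 96² = 9216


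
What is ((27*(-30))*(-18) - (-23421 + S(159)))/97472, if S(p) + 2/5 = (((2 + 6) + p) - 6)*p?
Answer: 15503/121840 ≈ 0.12724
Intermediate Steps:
S(p) = -⅖ + p*(2 + p) (S(p) = -⅖ + (((2 + 6) + p) - 6)*p = -⅖ + ((8 + p) - 6)*p = -⅖ + (2 + p)*p = -⅖ + p*(2 + p))
((27*(-30))*(-18) - (-23421 + S(159)))/97472 = ((27*(-30))*(-18) - (-23421 + (-⅖ + 159² + 2*159)))/97472 = (-810*(-18) - (-23421 + (-⅖ + 25281 + 318)))*(1/97472) = (14580 - (-23421 + 127993/5))*(1/97472) = (14580 - 1*10888/5)*(1/97472) = (14580 - 10888/5)*(1/97472) = (62012/5)*(1/97472) = 15503/121840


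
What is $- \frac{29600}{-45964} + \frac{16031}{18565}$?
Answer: $\frac{321593221}{213330415} \approx 1.5075$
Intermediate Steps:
$- \frac{29600}{-45964} + \frac{16031}{18565} = \left(-29600\right) \left(- \frac{1}{45964}\right) + 16031 \cdot \frac{1}{18565} = \frac{7400}{11491} + \frac{16031}{18565} = \frac{321593221}{213330415}$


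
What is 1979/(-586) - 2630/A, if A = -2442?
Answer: -1645769/715506 ≈ -2.3001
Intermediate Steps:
1979/(-586) - 2630/A = 1979/(-586) - 2630/(-2442) = 1979*(-1/586) - 2630*(-1/2442) = -1979/586 + 1315/1221 = -1645769/715506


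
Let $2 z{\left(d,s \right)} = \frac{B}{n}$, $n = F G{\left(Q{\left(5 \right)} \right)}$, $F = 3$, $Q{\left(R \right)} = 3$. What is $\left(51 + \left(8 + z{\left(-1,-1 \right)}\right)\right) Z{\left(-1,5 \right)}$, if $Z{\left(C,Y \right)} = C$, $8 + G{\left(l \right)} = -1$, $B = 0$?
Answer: $-59$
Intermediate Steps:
$G{\left(l \right)} = -9$ ($G{\left(l \right)} = -8 - 1 = -9$)
$n = -27$ ($n = 3 \left(-9\right) = -27$)
$z{\left(d,s \right)} = 0$ ($z{\left(d,s \right)} = \frac{0 \frac{1}{-27}}{2} = \frac{0 \left(- \frac{1}{27}\right)}{2} = \frac{1}{2} \cdot 0 = 0$)
$\left(51 + \left(8 + z{\left(-1,-1 \right)}\right)\right) Z{\left(-1,5 \right)} = \left(51 + \left(8 + 0\right)\right) \left(-1\right) = \left(51 + 8\right) \left(-1\right) = 59 \left(-1\right) = -59$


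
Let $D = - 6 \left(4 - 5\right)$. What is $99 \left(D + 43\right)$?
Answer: $4851$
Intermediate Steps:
$D = 6$ ($D = \left(-6\right) \left(-1\right) = 6$)
$99 \left(D + 43\right) = 99 \left(6 + 43\right) = 99 \cdot 49 = 4851$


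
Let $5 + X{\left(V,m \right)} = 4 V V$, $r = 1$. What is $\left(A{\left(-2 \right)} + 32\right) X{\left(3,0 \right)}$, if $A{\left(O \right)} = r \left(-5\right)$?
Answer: $837$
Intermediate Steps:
$A{\left(O \right)} = -5$ ($A{\left(O \right)} = 1 \left(-5\right) = -5$)
$X{\left(V,m \right)} = -5 + 4 V^{2}$ ($X{\left(V,m \right)} = -5 + 4 V V = -5 + 4 V^{2}$)
$\left(A{\left(-2 \right)} + 32\right) X{\left(3,0 \right)} = \left(-5 + 32\right) \left(-5 + 4 \cdot 3^{2}\right) = 27 \left(-5 + 4 \cdot 9\right) = 27 \left(-5 + 36\right) = 27 \cdot 31 = 837$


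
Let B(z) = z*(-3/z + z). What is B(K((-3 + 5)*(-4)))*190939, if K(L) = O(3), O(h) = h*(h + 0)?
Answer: 14893242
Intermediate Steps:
O(h) = h² (O(h) = h*h = h²)
K(L) = 9 (K(L) = 3² = 9)
B(z) = z*(z - 3/z)
B(K((-3 + 5)*(-4)))*190939 = (-3 + 9²)*190939 = (-3 + 81)*190939 = 78*190939 = 14893242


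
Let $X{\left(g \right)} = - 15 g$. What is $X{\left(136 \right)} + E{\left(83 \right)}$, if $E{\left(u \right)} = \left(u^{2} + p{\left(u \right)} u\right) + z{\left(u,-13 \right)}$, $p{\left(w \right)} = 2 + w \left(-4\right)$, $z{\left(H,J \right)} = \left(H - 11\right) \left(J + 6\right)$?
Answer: $-23045$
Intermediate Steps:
$z{\left(H,J \right)} = \left(-11 + H\right) \left(6 + J\right)$
$p{\left(w \right)} = 2 - 4 w$
$E{\left(u \right)} = 77 + u^{2} - 7 u + u \left(2 - 4 u\right)$ ($E{\left(u \right)} = \left(u^{2} + \left(2 - 4 u\right) u\right) + \left(-66 - -143 + 6 u + u \left(-13\right)\right) = \left(u^{2} + u \left(2 - 4 u\right)\right) + \left(-66 + 143 + 6 u - 13 u\right) = \left(u^{2} + u \left(2 - 4 u\right)\right) - \left(-77 + 7 u\right) = 77 + u^{2} - 7 u + u \left(2 - 4 u\right)$)
$X{\left(136 \right)} + E{\left(83 \right)} = \left(-15\right) 136 - \left(338 + 20667\right) = -2040 - 21005 = -23045$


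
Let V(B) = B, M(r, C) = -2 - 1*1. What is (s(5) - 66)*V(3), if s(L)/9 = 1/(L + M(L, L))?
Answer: -369/2 ≈ -184.50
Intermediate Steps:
M(r, C) = -3 (M(r, C) = -2 - 1 = -3)
s(L) = 9/(-3 + L) (s(L) = 9/(L - 3) = 9/(-3 + L))
(s(5) - 66)*V(3) = (9/(-3 + 5) - 66)*3 = (9/2 - 66)*3 = -123/2*3 = -369/2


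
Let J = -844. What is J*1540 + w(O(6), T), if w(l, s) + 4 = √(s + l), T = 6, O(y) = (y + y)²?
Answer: -1299764 + 5*√6 ≈ -1.2998e+6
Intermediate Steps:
O(y) = 4*y² (O(y) = (2*y)² = 4*y²)
w(l, s) = -4 + √(l + s) (w(l, s) = -4 + √(s + l) = -4 + √(l + s))
J*1540 + w(O(6), T) = -844*1540 + (-4 + √(4*6² + 6)) = -1299760 + (-4 + √(4*36 + 6)) = -1299760 + (-4 + √(144 + 6)) = -1299760 + (-4 + √150) = -1299760 + (-4 + 5*√6) = -1299764 + 5*√6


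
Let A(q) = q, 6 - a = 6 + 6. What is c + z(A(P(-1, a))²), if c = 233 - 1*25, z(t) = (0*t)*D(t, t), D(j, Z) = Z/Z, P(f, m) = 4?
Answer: 208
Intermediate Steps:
a = -6 (a = 6 - (6 + 6) = 6 - 1*12 = 6 - 12 = -6)
D(j, Z) = 1
z(t) = 0 (z(t) = (0*t)*1 = 0*1 = 0)
c = 208 (c = 233 - 25 = 208)
c + z(A(P(-1, a))²) = 208 + 0 = 208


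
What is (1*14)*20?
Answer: 280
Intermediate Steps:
(1*14)*20 = 14*20 = 280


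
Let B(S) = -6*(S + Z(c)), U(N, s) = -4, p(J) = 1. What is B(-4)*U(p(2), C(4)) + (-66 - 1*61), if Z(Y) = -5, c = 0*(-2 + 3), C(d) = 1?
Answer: -343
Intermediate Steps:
c = 0 (c = 0*1 = 0)
B(S) = 30 - 6*S (B(S) = -6*(S - 5) = -6*(-5 + S) = 30 - 6*S)
B(-4)*U(p(2), C(4)) + (-66 - 1*61) = (30 - 6*(-4))*(-4) + (-66 - 1*61) = (30 + 24)*(-4) + (-66 - 61) = 54*(-4) - 127 = -216 - 127 = -343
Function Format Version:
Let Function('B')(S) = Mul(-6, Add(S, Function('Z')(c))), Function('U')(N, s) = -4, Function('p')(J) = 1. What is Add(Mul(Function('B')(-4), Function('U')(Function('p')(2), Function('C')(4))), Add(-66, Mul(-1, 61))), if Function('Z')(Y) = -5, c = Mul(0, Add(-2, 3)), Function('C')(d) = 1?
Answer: -343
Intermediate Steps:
c = 0 (c = Mul(0, 1) = 0)
Function('B')(S) = Add(30, Mul(-6, S)) (Function('B')(S) = Mul(-6, Add(S, -5)) = Mul(-6, Add(-5, S)) = Add(30, Mul(-6, S)))
Add(Mul(Function('B')(-4), Function('U')(Function('p')(2), Function('C')(4))), Add(-66, Mul(-1, 61))) = Add(Mul(Add(30, Mul(-6, -4)), -4), Add(-66, Mul(-1, 61))) = Add(Mul(Add(30, 24), -4), Add(-66, -61)) = Add(Mul(54, -4), -127) = Add(-216, -127) = -343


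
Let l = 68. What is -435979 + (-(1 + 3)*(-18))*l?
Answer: -431083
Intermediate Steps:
-435979 + (-(1 + 3)*(-18))*l = -435979 + (-(1 + 3)*(-18))*68 = -435979 + (-1*4*(-18))*68 = -435979 - 4*(-18)*68 = -435979 + 72*68 = -435979 + 4896 = -431083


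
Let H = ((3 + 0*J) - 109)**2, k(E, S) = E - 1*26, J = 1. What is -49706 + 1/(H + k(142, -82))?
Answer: -564262511/11352 ≈ -49706.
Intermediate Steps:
k(E, S) = -26 + E (k(E, S) = E - 26 = -26 + E)
H = 11236 (H = ((3 + 0*1) - 109)**2 = ((3 + 0) - 109)**2 = (3 - 109)**2 = (-106)**2 = 11236)
-49706 + 1/(H + k(142, -82)) = -49706 + 1/(11236 + (-26 + 142)) = -49706 + 1/(11236 + 116) = -49706 + 1/11352 = -564262511/11352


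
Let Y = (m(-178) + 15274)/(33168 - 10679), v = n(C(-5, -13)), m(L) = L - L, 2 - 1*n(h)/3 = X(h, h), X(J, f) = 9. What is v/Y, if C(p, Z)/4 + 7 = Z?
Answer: -67467/2182 ≈ -30.920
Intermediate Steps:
C(p, Z) = -28 + 4*Z
n(h) = -21 (n(h) = 6 - 3*9 = 6 - 27 = -21)
m(L) = 0
v = -21
Y = 15274/22489 (Y = (0 + 15274)/(33168 - 10679) = 15274/22489 ≈ 0.67918)
v/Y = -21/15274/22489 = -21*22489/15274 = -67467/2182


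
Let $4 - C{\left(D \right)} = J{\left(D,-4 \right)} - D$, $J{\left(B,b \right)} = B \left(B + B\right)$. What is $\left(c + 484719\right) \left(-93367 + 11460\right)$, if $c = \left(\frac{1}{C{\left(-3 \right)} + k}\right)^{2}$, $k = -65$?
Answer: $- \frac{266955435372199}{6724} \approx -3.9702 \cdot 10^{10}$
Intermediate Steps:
$J{\left(B,b \right)} = 2 B^{2}$ ($J{\left(B,b \right)} = B 2 B = 2 B^{2}$)
$C{\left(D \right)} = 4 + D - 2 D^{2}$ ($C{\left(D \right)} = 4 - \left(2 D^{2} - D\right) = 4 - \left(- D + 2 D^{2}\right) = 4 + D - 2 D^{2}$)
$c = \frac{1}{6724}$ ($c = \left(\frac{1}{\left(4 - 3 - 2 \left(-3\right)^{2}\right) - 65}\right)^{2} = \left(\frac{1}{\left(4 - 3 - 18\right) - 65}\right)^{2} = \left(\frac{1}{-17 - 65}\right)^{2} = \left(\frac{1}{-82}\right)^{2} = \left(- \frac{1}{82}\right)^{2} = \frac{1}{6724} \approx 0.00014872$)
$\left(c + 484719\right) \left(-93367 + 11460\right) = \left(\frac{1}{6724} + 484719\right) \left(-93367 + 11460\right) = \frac{3259250557}{6724} \left(-81907\right) = - \frac{266955435372199}{6724}$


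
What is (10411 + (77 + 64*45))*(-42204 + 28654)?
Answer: -181136400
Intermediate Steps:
(10411 + (77 + 64*45))*(-42204 + 28654) = (10411 + (77 + 2880))*(-13550) = (10411 + 2957)*(-13550) = 13368*(-13550) = -181136400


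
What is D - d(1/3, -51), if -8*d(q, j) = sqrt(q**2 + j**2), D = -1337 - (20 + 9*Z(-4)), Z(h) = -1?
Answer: -1348 + sqrt(23410)/24 ≈ -1341.6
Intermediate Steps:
D = -1348 (D = -1337 - (20 + 9*(-1)) = -1337 - (20 - 9) = -1337 - 1*11 = -1337 - 11 = -1348)
d(q, j) = -sqrt(j**2 + q**2)/8 (d(q, j) = -sqrt(q**2 + j**2)/8 = -sqrt(j**2 + q**2)/8)
D - d(1/3, -51) = -1348 - (-1)*sqrt((-51)**2 + (1/3)**2)/8 = -1348 - (-1)*sqrt(2601 + (1/3)**2)/8 = -1348 - (-1)*sqrt(2601 + 1/9)/8 = -1348 - (-1)*sqrt(23410/9)/8 = -1348 - (-1)*sqrt(23410)/3/8 = -1348 - (-1)*sqrt(23410)/24 = -1348 + sqrt(23410)/24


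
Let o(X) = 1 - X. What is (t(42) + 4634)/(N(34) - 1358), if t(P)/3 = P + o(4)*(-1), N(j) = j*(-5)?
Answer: -4769/1528 ≈ -3.1211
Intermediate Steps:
N(j) = -5*j
t(P) = 9 + 3*P (t(P) = 3*(P + (1 - 1*4)*(-1)) = 3*(P + (1 - 4)*(-1)) = 3*(P - 3*(-1)) = 3*(P + 3) = 3*(3 + P) = 9 + 3*P)
(t(42) + 4634)/(N(34) - 1358) = ((9 + 3*42) + 4634)/(-5*34 - 1358) = ((9 + 126) + 4634)/(-170 - 1358) = (135 + 4634)/(-1528) = 4769*(-1/1528) = -4769/1528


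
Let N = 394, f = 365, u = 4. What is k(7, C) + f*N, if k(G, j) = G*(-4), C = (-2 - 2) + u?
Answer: 143782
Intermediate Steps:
C = 0 (C = (-2 - 2) + 4 = -4 + 4 = 0)
k(G, j) = -4*G
k(7, C) + f*N = -4*7 + 365*394 = -28 + 143810 = 143782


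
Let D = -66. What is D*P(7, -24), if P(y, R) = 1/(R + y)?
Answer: 66/17 ≈ 3.8824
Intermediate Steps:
D*P(7, -24) = -66/(-24 + 7) = -66/(-17) = -66*(-1/17) = 66/17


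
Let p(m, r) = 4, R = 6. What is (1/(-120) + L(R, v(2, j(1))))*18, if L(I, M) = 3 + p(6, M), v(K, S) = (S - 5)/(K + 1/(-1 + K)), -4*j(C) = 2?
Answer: 2517/20 ≈ 125.85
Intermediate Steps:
j(C) = -½ (j(C) = -¼*2 = -½)
v(K, S) = (-5 + S)/(K + 1/(-1 + K))
L(I, M) = 7 (L(I, M) = 3 + 4 = 7)
(1/(-120) + L(R, v(2, j(1))))*18 = (1/(-120) + 7)*18 = (-1/120 + 7)*18 = (839/120)*18 = 2517/20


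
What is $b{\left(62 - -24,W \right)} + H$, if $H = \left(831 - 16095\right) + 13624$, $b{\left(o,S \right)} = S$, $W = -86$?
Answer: $-1726$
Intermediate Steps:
$H = -1640$ ($H = -15264 + 13624 = -1640$)
$b{\left(62 - -24,W \right)} + H = -86 - 1640 = -1726$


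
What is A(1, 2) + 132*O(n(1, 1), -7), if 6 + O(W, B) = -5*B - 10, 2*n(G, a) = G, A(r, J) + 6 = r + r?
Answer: 2504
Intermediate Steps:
A(r, J) = -6 + 2*r (A(r, J) = -6 + (r + r) = -6 + 2*r)
n(G, a) = G/2
O(W, B) = -16 - 5*B (O(W, B) = -6 + (-5*B - 10) = -6 + (-10 - 5*B) = -16 - 5*B)
A(1, 2) + 132*O(n(1, 1), -7) = (-6 + 2*1) + 132*(-16 - 5*(-7)) = (-6 + 2) + 132*(-16 + 35) = -4 + 132*19 = -4 + 2508 = 2504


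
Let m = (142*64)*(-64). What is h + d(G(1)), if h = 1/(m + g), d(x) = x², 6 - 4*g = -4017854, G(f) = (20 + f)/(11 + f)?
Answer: 20718833/6765328 ≈ 3.0625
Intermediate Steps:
G(f) = (20 + f)/(11 + f)
g = 1004465 (g = 3/2 - ¼*(-4017854) = 3/2 + 2008927/2 = 1004465)
m = -581632 (m = 9088*(-64) = -581632)
h = 1/422833 (h = 1/(-581632 + 1004465) = 1/422833 ≈ 2.3650e-6)
h + d(G(1)) = 1/422833 + ((20 + 1)/(11 + 1))² = 1/422833 + (21/12)² = 1/422833 + ((1/12)*21)² = 1/422833 + (7/4)² = 1/422833 + 49/16 = 20718833/6765328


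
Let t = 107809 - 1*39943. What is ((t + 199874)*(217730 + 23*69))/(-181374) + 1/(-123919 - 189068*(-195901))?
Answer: -31582292876015693299/97551315862617 ≈ -3.2375e+5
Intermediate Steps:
t = 67866 (t = 107809 - 39943 = 67866)
((t + 199874)*(217730 + 23*69))/(-181374) + 1/(-123919 - 189068*(-195901)) = ((67866 + 199874)*(217730 + 23*69))/(-181374) + 1/(-123919 - 189068*(-195901)) = (267740*(217730 + 1587))*(-1/181374) - 1/195901/(-312987) = (267740*219317)*(-1/181374) - 1/312987*(-1/195901) = 58719933580*(-1/181374) + 1/61314466287 = -1545261410/4773 + 1/61314466287 = -31582292876015693299/97551315862617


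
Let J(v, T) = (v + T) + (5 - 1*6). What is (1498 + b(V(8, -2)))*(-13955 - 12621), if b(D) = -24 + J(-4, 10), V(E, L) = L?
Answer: -39305904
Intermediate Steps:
J(v, T) = -1 + T + v (J(v, T) = (T + v) + (5 - 6) = (T + v) - 1 = -1 + T + v)
b(D) = -19 (b(D) = -24 + (-1 + 10 - 4) = -24 + 5 = -19)
(1498 + b(V(8, -2)))*(-13955 - 12621) = (1498 - 19)*(-13955 - 12621) = 1479*(-26576) = -39305904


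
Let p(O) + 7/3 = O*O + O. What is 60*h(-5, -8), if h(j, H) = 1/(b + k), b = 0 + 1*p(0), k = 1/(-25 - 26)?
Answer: -51/2 ≈ -25.500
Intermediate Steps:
p(O) = -7/3 + O + O² (p(O) = -7/3 + (O*O + O) = -7/3 + (O² + O) = -7/3 + (O + O²) = -7/3 + O + O²)
k = -1/51 (k = 1/(-51) = -1/51 ≈ -0.019608)
b = -7/3 (b = 0 + 1*(-7/3 + 0 + 0²) = 0 + 1*(-7/3 + 0 + 0) = 0 + 1*(-7/3) = 0 - 7/3 = -7/3 ≈ -2.3333)
h(j, H) = -17/40 (h(j, H) = 1/(-7/3 - 1/51) = 1/(-40/17) = -17/40)
60*h(-5, -8) = 60*(-17/40) = -51/2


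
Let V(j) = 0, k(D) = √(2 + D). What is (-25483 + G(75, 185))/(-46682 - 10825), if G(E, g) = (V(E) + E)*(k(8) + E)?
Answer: 19858/57507 - 25*√10/19169 ≈ 0.34119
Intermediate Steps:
G(E, g) = E*(E + √10) (G(E, g) = (0 + E)*(√(2 + 8) + E) = E*(√10 + E) = E*(E + √10))
(-25483 + G(75, 185))/(-46682 - 10825) = (-25483 + 75*(75 + √10))/(-46682 - 10825) = (-25483 + (5625 + 75*√10))/(-57507) = (-19858 + 75*√10)*(-1/57507) = 19858/57507 - 25*√10/19169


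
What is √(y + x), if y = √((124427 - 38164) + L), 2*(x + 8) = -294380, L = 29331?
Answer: √(-147198 + √115594) ≈ 383.22*I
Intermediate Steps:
x = -147198 (x = -8 + (½)*(-294380) = -8 - 147190 = -147198)
y = √115594 (y = √((124427 - 38164) + 29331) = √(86263 + 29331) = √115594 ≈ 339.99)
√(y + x) = √(√115594 - 147198) = √(-147198 + √115594)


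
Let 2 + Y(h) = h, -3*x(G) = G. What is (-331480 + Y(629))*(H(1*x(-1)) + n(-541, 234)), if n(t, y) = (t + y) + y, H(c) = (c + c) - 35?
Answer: 106534666/3 ≈ 3.5512e+7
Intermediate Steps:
x(G) = -G/3
Y(h) = -2 + h
H(c) = -35 + 2*c (H(c) = 2*c - 35 = -35 + 2*c)
n(t, y) = t + 2*y
(-331480 + Y(629))*(H(1*x(-1)) + n(-541, 234)) = (-331480 + (-2 + 629))*((-35 + 2*(1*(-⅓*(-1)))) + (-541 + 2*234)) = (-331480 + 627)*((-35 + 2*(1*(⅓))) + (-541 + 468)) = -330853*((-35 + 2*(⅓)) - 73) = -330853*((-35 + ⅔) - 73) = -330853*(-103/3 - 73) = -330853*(-322/3) = 106534666/3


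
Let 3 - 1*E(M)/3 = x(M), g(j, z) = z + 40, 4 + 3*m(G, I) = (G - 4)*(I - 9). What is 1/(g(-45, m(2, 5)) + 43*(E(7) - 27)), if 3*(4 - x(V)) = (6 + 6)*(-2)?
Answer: -3/6842 ≈ -0.00043847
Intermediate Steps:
m(G, I) = -4/3 + (-9 + I)*(-4 + G)/3 (m(G, I) = -4/3 + ((G - 4)*(I - 9))/3 = -4/3 + ((-4 + G)*(-9 + I))/3 = -4/3 + ((-9 + I)*(-4 + G))/3 = -4/3 + (-9 + I)*(-4 + G)/3)
g(j, z) = 40 + z
x(V) = 12 (x(V) = 4 - (6 + 6)*(-2)/3 = 4 - 4*(-2) = 4 - 1/3*(-24) = 4 + 8 = 12)
E(M) = -27 (E(M) = 9 - 3*12 = 9 - 36 = -27)
1/(g(-45, m(2, 5)) + 43*(E(7) - 27)) = 1/((40 + (32/3 - 3*2 - 4/3*5 + (1/3)*2*5)) + 43*(-27 - 27)) = 1/((40 + (32/3 - 6 - 20/3 + 10/3)) + 43*(-54)) = 1/((40 + 4/3) - 2322) = 1/(124/3 - 2322) = 1/(-6842/3) = -3/6842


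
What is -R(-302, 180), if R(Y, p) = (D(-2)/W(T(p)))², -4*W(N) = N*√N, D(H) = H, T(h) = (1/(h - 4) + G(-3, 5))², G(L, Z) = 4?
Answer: -1902199139467264/122781999606890625 ≈ -0.015492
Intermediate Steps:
T(h) = (4 + 1/(-4 + h))² (T(h) = (1/(h - 4) + 4)² = (1/(-4 + h) + 4)² = (4 + 1/(-4 + h))²)
W(N) = -N^(3/2)/4 (W(N) = -N*√N/4 = -N^(3/2)/4)
R(Y, p) = 64*(-4 + p)⁶/(-15 + 4*p)⁶ (R(Y, p) = (-2*(-4/((-15 + 4*p)²/(-4 + p)²)^(3/2)))² = (-(-8)/((-15 + 4*p)²/(-4 + p)²)^(3/2))² = (8/((-15 + 4*p)²/(-4 + p)²)^(3/2))² = 64*(-4 + p)⁶/(-15 + 4*p)⁶)
-R(-302, 180) = -64*(-4 + 180)⁶/(-15 + 4*180)⁶ = -64*176⁶/(-15 + 720)⁶ = -64*29721861554176/705⁶ = -64*29721861554176/122781999606890625 = -1*1902199139467264/122781999606890625 = -1902199139467264/122781999606890625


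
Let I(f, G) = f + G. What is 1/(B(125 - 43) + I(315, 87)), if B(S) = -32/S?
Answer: 41/16466 ≈ 0.0024900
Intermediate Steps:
I(f, G) = G + f
1/(B(125 - 43) + I(315, 87)) = 1/(-32/(125 - 43) + (87 + 315)) = 1/(-32/82 + 402) = 1/(-32*1/82 + 402) = 1/(-16/41 + 402) = 1/(16466/41) = 41/16466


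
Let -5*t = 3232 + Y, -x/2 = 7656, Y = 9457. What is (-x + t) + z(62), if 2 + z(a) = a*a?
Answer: 83081/5 ≈ 16616.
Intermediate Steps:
x = -15312 (x = -2*7656 = -15312)
z(a) = -2 + a**2 (z(a) = -2 + a*a = -2 + a**2)
t = -12689/5 (t = -(3232 + 9457)/5 = -1/5*12689 = -12689/5 ≈ -2537.8)
(-x + t) + z(62) = (-1*(-15312) - 12689/5) + (-2 + 62**2) = (15312 - 12689/5) + (-2 + 3844) = 63871/5 + 3842 = 83081/5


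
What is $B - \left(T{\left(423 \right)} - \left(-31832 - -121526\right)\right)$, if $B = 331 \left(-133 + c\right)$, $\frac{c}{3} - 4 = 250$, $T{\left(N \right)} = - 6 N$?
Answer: $300431$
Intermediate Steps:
$c = 762$ ($c = 12 + 3 \cdot 250 = 12 + 750 = 762$)
$B = 208199$ ($B = 331 \left(-133 + 762\right) = 331 \cdot 629 = 208199$)
$B - \left(T{\left(423 \right)} - \left(-31832 - -121526\right)\right) = 208199 - \left(\left(-6\right) 423 - \left(-31832 - -121526\right)\right) = 208199 - \left(-2538 - \left(-31832 + 121526\right)\right) = 208199 - \left(-2538 - 89694\right) = 208199 - -92232 = 208199 + 92232 = 300431$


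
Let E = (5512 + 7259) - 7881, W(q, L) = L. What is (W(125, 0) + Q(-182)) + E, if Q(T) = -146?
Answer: 4744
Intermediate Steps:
E = 4890 (E = 12771 - 7881 = 4890)
(W(125, 0) + Q(-182)) + E = (0 - 146) + 4890 = -146 + 4890 = 4744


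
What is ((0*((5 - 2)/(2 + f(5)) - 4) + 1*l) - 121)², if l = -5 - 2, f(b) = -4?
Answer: 16384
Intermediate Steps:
l = -7
((0*((5 - 2)/(2 + f(5)) - 4) + 1*l) - 121)² = ((0*((5 - 2)/(2 - 4) - 4) + 1*(-7)) - 121)² = ((0*(3/(-2) - 4) - 7) - 121)² = ((0*(3*(-½) - 4) - 7) - 121)² = ((0*(-3/2 - 4) - 7) - 121)² = ((0*(-11/2) - 7) - 121)² = ((0 - 7) - 121)² = (-7 - 121)² = (-128)² = 16384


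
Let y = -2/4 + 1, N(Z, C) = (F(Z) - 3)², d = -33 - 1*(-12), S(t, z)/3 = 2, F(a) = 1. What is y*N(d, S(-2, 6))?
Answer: 2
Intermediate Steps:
S(t, z) = 6 (S(t, z) = 3*2 = 6)
d = -21 (d = -33 + 12 = -21)
N(Z, C) = 4 (N(Z, C) = (1 - 3)² = (-2)² = 4)
y = ½ (y = -2*¼ + 1 = -½ + 1 = ½ ≈ 0.50000)
y*N(d, S(-2, 6)) = (½)*4 = 2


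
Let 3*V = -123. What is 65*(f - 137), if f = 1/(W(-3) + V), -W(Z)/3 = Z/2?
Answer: -650195/73 ≈ -8906.8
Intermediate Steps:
V = -41 (V = (⅓)*(-123) = -41)
W(Z) = -3*Z/2
f = -2/73 (f = 1/(-3/2*(-3) - 41) = 1/(9/2 - 41) = 1/(-73/2) = -2/73 ≈ -0.027397)
65*(f - 137) = 65*(-2/73 - 137) = 65*(-10003/73) = -650195/73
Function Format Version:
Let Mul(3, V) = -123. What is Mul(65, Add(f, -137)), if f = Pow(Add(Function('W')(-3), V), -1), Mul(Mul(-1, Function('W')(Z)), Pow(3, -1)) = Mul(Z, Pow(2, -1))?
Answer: Rational(-650195, 73) ≈ -8906.8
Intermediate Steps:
V = -41 (V = Mul(Rational(1, 3), -123) = -41)
Function('W')(Z) = Mul(Rational(-3, 2), Z) (Function('W')(Z) = Mul(-3, Mul(Z, Pow(2, -1))) = Mul(-3, Mul(Z, Rational(1, 2))) = Mul(-3, Mul(Rational(1, 2), Z)) = Mul(Rational(-3, 2), Z))
f = Rational(-2, 73) (f = Pow(Add(Mul(Rational(-3, 2), -3), -41), -1) = Pow(Add(Rational(9, 2), -41), -1) = Pow(Rational(-73, 2), -1) = Rational(-2, 73) ≈ -0.027397)
Mul(65, Add(f, -137)) = Mul(65, Add(Rational(-2, 73), -137)) = Mul(65, Rational(-10003, 73)) = Rational(-650195, 73)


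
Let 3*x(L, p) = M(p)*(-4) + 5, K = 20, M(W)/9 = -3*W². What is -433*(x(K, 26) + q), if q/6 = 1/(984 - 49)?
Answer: -29559685909/2805 ≈ -1.0538e+7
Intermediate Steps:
M(W) = -27*W² (M(W) = 9*(-3*W²) = -27*W²)
q = 6/935 (q = 6/(984 - 49) = 6/935 ≈ 0.0064171)
x(L, p) = 5/3 + 36*p² (x(L, p) = (-27*p²*(-4) + 5)/3 = (108*p² + 5)/3 = (5 + 108*p²)/3 = 5/3 + 36*p²)
-433*(x(K, 26) + q) = -433*((5/3 + 36*26²) + 6/935) = -433*((5/3 + 36*676) + 6/935) = -433*((5/3 + 24336) + 6/935) = -433*(73013/3 + 6/935) = -433*68267173/2805 = -29559685909/2805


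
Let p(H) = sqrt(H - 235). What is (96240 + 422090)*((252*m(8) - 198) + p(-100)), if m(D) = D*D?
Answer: 8256996900 + 518330*I*sqrt(335) ≈ 8.257e+9 + 9.487e+6*I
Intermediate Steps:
m(D) = D**2
p(H) = sqrt(-235 + H)
(96240 + 422090)*((252*m(8) - 198) + p(-100)) = (96240 + 422090)*((252*8**2 - 198) + sqrt(-235 - 100)) = 518330*((252*64 - 198) + sqrt(-335)) = 518330*((16128 - 198) + I*sqrt(335)) = 518330*(15930 + I*sqrt(335)) = 8256996900 + 518330*I*sqrt(335)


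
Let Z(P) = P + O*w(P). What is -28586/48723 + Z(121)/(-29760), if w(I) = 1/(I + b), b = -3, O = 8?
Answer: -16846823543/28516597440 ≈ -0.59077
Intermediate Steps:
w(I) = 1/(-3 + I) (w(I) = 1/(I - 3) = 1/(-3 + I))
Z(P) = P + 8/(-3 + P)
-28586/48723 + Z(121)/(-29760) = -28586/48723 + ((8 + 121*(-3 + 121))/(-3 + 121))/(-29760) = -28586*1/48723 + ((8 + 121*118)/118)*(-1/29760) = -28586/48723 + ((8 + 14278)/118)*(-1/29760) = -28586/48723 + ((1/118)*14286)*(-1/29760) = -28586/48723 + (7143/59)*(-1/29760) = -28586/48723 - 2381/585280 = -16846823543/28516597440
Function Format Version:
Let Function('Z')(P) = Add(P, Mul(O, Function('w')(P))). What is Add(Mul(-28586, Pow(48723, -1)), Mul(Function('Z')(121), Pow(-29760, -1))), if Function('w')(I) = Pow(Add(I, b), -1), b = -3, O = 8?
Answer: Rational(-16846823543, 28516597440) ≈ -0.59077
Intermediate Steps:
Function('w')(I) = Pow(Add(-3, I), -1) (Function('w')(I) = Pow(Add(I, -3), -1) = Pow(Add(-3, I), -1))
Function('Z')(P) = Add(P, Mul(8, Pow(Add(-3, P), -1)))
Add(Mul(-28586, Pow(48723, -1)), Mul(Function('Z')(121), Pow(-29760, -1))) = Add(Mul(-28586, Pow(48723, -1)), Mul(Mul(Pow(Add(-3, 121), -1), Add(8, Mul(121, Add(-3, 121)))), Pow(-29760, -1))) = Add(Mul(-28586, Rational(1, 48723)), Mul(Mul(Pow(118, -1), Add(8, Mul(121, 118))), Rational(-1, 29760))) = Add(Rational(-28586, 48723), Mul(Mul(Rational(1, 118), Add(8, 14278)), Rational(-1, 29760))) = Add(Rational(-28586, 48723), Mul(Mul(Rational(1, 118), 14286), Rational(-1, 29760))) = Add(Rational(-28586, 48723), Mul(Rational(7143, 59), Rational(-1, 29760))) = Add(Rational(-28586, 48723), Rational(-2381, 585280)) = Rational(-16846823543, 28516597440)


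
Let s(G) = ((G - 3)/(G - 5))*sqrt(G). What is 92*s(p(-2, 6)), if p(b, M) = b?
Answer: 460*I*sqrt(2)/7 ≈ 92.934*I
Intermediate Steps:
s(G) = sqrt(G)*(-3 + G)/(-5 + G) (s(G) = ((-3 + G)/(-5 + G))*sqrt(G) = sqrt(G)*(-3 + G)/(-5 + G))
92*s(p(-2, 6)) = 92*(sqrt(-2)*(-3 - 2)/(-5 - 2)) = 92*((I*sqrt(2))*(-5)/(-7)) = 92*((I*sqrt(2))*(-1/7)*(-5)) = 92*(5*I*sqrt(2)/7) = 460*I*sqrt(2)/7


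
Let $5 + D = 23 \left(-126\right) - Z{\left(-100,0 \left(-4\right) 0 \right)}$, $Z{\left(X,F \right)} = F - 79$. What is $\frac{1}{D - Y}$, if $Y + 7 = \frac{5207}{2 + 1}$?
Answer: $- \frac{3}{13658} \approx -0.00021965$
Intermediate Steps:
$Z{\left(X,F \right)} = -79 + F$
$Y = \frac{5186}{3}$ ($Y = -7 + \frac{5207}{2 + 1} = -7 + \frac{5207}{3} = \frac{5186}{3} \approx 1728.7$)
$D = -2824$ ($D = -5 - \left(2819 + 0 \left(-4\right) 0\right) = -5 - 2819 = -2824$)
$\frac{1}{D - Y} = \frac{1}{-2824 - \frac{5186}{3}} = \frac{1}{- \frac{13658}{3}} = - \frac{3}{13658}$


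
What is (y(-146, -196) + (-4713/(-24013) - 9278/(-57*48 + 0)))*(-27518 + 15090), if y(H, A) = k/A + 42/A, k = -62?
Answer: -18451198443353/402409854 ≈ -45852.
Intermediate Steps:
y(H, A) = -20/A (y(H, A) = -62/A + 42/A = -20/A)
(y(-146, -196) + (-4713/(-24013) - 9278/(-57*48 + 0)))*(-27518 + 15090) = (-20/(-196) + (-4713/(-24013) - 9278/(-57*48 + 0)))*(-27518 + 15090) = (-20*(-1/196) + (-4713*(-1/24013) - 9278/(-2736 + 0)))*(-12428) = (5/49 + (4713/24013 - 9278/(-2736)))*(-12428) = (5/49 + (4713/24013 - 9278*(-1/2736)))*(-12428) = (5/49 + (4713/24013 + 4639/1368))*(-12428) = (5/49 + 117843691/32849784)*(-12428) = (5938589779/1609639416)*(-12428) = -18451198443353/402409854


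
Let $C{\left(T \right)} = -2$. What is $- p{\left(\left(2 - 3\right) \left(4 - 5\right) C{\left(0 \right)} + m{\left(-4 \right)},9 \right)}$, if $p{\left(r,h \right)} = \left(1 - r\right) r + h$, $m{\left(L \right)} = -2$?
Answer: $11$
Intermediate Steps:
$p{\left(r,h \right)} = h + r \left(1 - r\right)$ ($p{\left(r,h \right)} = r \left(1 - r\right) + h = h + r \left(1 - r\right)$)
$- p{\left(\left(2 - 3\right) \left(4 - 5\right) C{\left(0 \right)} + m{\left(-4 \right)},9 \right)} = - (9 + \left(\left(2 - 3\right) \left(4 - 5\right) \left(-2\right) - 2\right) - \left(\left(2 - 3\right) \left(4 - 5\right) \left(-2\right) - 2\right)^{2}) = - (9 + \left(\left(-1\right) \left(-1\right) \left(-2\right) - 2\right) - \left(\left(-1\right) \left(-1\right) \left(-2\right) - 2\right)^{2}) = - (9 + \left(1 \left(-2\right) - 2\right) - \left(1 \left(-2\right) - 2\right)^{2}) = - (9 - 4 - \left(-2 - 2\right)^{2}) = - (9 - 4 - \left(-4\right)^{2}) = - (9 - 4 - 16) = \left(-1\right) \left(-11\right) = 11$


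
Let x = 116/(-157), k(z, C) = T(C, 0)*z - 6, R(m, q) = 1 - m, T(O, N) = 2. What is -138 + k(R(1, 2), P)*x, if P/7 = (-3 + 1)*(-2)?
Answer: -20970/157 ≈ -133.57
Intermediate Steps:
P = 28 (P = 7*((-3 + 1)*(-2)) = 7*(-2*(-2)) = 7*4 = 28)
k(z, C) = -6 + 2*z (k(z, C) = 2*z - 6 = -6 + 2*z)
x = -116/157 (x = 116*(-1/157) = -116/157 ≈ -0.73885)
-138 + k(R(1, 2), P)*x = -138 + (-6 + 2*(1 - 1*1))*(-116/157) = -138 + (-6 + 2*(1 - 1))*(-116/157) = -138 + (-6 + 2*0)*(-116/157) = -138 + (-6 + 0)*(-116/157) = -138 - 6*(-116/157) = -138 + 696/157 = -20970/157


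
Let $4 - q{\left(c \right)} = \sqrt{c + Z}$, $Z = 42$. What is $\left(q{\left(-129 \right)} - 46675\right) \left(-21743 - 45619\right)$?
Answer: $3143851902 + 67362 i \sqrt{87} \approx 3.1439 \cdot 10^{9} + 6.2831 \cdot 10^{5} i$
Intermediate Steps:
$q{\left(c \right)} = 4 - \sqrt{42 + c}$ ($q{\left(c \right)} = 4 - \sqrt{c + 42} = 4 - \sqrt{42 + c}$)
$\left(q{\left(-129 \right)} - 46675\right) \left(-21743 - 45619\right) = \left(\left(4 - \sqrt{42 - 129}\right) - 46675\right) \left(-21743 - 45619\right) = \left(\left(4 - \sqrt{-87}\right) - 46675\right) \left(-67362\right) = \left(\left(4 - i \sqrt{87}\right) - 46675\right) \left(-67362\right) = \left(-46671 - i \sqrt{87}\right) \left(-67362\right) = 3143851902 + 67362 i \sqrt{87}$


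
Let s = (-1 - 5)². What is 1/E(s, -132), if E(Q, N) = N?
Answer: -1/132 ≈ -0.0075758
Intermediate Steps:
s = 36 (s = (-6)² = 36)
1/E(s, -132) = 1/(-132) = -1/132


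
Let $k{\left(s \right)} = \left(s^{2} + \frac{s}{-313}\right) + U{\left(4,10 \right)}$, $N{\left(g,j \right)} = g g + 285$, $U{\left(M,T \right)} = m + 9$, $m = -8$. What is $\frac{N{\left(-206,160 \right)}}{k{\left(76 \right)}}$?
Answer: $\frac{13371673}{1808125} \approx 7.3953$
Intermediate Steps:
$U{\left(M,T \right)} = 1$ ($U{\left(M,T \right)} = -8 + 9 = 1$)
$N{\left(g,j \right)} = 285 + g^{2}$ ($N{\left(g,j \right)} = g^{2} + 285 = 285 + g^{2}$)
$k{\left(s \right)} = 1 + s^{2} - \frac{s}{313}$ ($k{\left(s \right)} = \left(s^{2} + \frac{s}{-313}\right) + 1 = \left(s^{2} - \frac{s}{313}\right) + 1 = 1 + s^{2} - \frac{s}{313}$)
$\frac{N{\left(-206,160 \right)}}{k{\left(76 \right)}} = \frac{285 + \left(-206\right)^{2}}{1 + 76^{2} - \frac{76}{313}} = \frac{285 + 42436}{1 + 5776 - \frac{76}{313}} = \frac{42721}{\frac{1808125}{313}} = 42721 \cdot \frac{313}{1808125} = \frac{13371673}{1808125}$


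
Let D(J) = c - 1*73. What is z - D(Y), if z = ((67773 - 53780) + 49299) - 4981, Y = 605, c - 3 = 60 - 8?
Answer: 58329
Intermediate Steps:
c = 55 (c = 3 + (60 - 8) = 3 + 52 = 55)
D(J) = -18 (D(J) = 55 - 1*73 = 55 - 73 = -18)
z = 58311 (z = (13993 + 49299) - 4981 = 63292 - 4981 = 58311)
z - D(Y) = 58311 - 1*(-18) = 58311 + 18 = 58329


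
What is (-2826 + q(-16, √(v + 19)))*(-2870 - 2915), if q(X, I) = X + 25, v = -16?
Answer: 16296345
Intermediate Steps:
q(X, I) = 25 + X
(-2826 + q(-16, √(v + 19)))*(-2870 - 2915) = (-2826 + (25 - 16))*(-2870 - 2915) = (-2826 + 9)*(-5785) = -2817*(-5785) = 16296345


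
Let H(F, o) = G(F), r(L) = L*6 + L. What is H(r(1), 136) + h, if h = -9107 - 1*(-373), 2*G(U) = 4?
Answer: -8732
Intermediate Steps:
G(U) = 2 (G(U) = (1/2)*4 = 2)
r(L) = 7*L (r(L) = 6*L + L = 7*L)
H(F, o) = 2
h = -8734 (h = -9107 + 373 = -8734)
H(r(1), 136) + h = 2 - 8734 = -8732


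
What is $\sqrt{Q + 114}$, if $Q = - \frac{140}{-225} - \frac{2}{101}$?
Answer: $\frac{2 \sqrt{65759585}}{1515} \approx 10.705$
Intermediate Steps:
$Q = \frac{2738}{4545}$ ($Q = \left(-140\right) \left(- \frac{1}{225}\right) - \frac{2}{101} = \frac{28}{45} - \frac{2}{101} = \frac{2738}{4545} \approx 0.60242$)
$\sqrt{Q + 114} = \sqrt{\frac{2738}{4545} + 114} = \sqrt{\frac{520868}{4545}} = \frac{2 \sqrt{65759585}}{1515}$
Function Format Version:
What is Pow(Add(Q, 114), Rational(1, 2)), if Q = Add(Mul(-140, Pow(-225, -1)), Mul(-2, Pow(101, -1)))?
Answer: Mul(Rational(2, 1515), Pow(65759585, Rational(1, 2))) ≈ 10.705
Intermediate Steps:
Q = Rational(2738, 4545) (Q = Add(Mul(-140, Rational(-1, 225)), Mul(-2, Rational(1, 101))) = Add(Rational(28, 45), Rational(-2, 101)) = Rational(2738, 4545) ≈ 0.60242)
Pow(Add(Q, 114), Rational(1, 2)) = Pow(Add(Rational(2738, 4545), 114), Rational(1, 2)) = Pow(Rational(520868, 4545), Rational(1, 2)) = Mul(Rational(2, 1515), Pow(65759585, Rational(1, 2)))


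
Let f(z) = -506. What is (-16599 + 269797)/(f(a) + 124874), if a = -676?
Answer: 126599/62184 ≈ 2.0359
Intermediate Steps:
(-16599 + 269797)/(f(a) + 124874) = (-16599 + 269797)/(-506 + 124874) = 253198/124368 = 253198*(1/124368) = 126599/62184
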